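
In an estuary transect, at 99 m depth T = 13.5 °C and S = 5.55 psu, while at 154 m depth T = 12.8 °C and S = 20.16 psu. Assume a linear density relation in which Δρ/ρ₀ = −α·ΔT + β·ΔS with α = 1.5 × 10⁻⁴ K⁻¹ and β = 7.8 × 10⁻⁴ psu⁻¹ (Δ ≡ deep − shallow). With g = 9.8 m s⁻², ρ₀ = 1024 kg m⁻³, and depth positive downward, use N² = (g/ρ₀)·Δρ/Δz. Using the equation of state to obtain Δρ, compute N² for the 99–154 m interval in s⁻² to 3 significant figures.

ΔT = -0.7 K, ΔS = +14.61 psu (deep − shallow).
Δρ/ρ₀ = −αΔT + βΔS = 1.05 × 10⁻⁴ + 0.0113958 = 0.0115008, so Δρ ≈ 11.78 kg m⁻³.
N² = (g/ρ₀)·Δρ/Δz = g·(Δρ/ρ₀)/Δz = 9.8 × 0.0115008 / 55 = 2.0492 × 10⁻³ s⁻² ≈ 2.05 × 10⁻³ s⁻².

2.05 × 10⁻³ s⁻²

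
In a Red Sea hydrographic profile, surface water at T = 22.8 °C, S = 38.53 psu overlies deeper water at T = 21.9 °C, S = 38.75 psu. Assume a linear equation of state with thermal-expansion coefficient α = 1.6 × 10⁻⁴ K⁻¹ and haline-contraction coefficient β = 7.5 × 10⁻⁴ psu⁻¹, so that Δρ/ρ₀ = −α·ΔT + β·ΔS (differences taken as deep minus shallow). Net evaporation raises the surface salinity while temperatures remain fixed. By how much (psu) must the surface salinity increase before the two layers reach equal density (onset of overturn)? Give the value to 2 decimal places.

0.41 psu

Neutral buoyancy requires −α(T_deep − T_surf) + β(S_deep − S_surf′) = 0.
S_surf′ = S_deep − (α/β)·ΔT = 38.75 − (1.6 × 10⁻⁴/7.5 × 10⁻⁴)·(-0.9) = 38.9420 psu.
Increase required: 38.9420 − 38.53 = 0.4120 psu.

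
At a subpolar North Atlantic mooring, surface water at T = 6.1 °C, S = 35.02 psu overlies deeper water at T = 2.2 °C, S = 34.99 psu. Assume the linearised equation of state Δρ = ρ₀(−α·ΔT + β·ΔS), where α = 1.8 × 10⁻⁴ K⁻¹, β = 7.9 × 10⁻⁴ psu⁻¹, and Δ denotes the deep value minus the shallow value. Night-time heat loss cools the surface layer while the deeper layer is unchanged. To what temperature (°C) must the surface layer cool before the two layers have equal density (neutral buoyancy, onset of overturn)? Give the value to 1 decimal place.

2.3 °C

Neutral buoyancy requires Δρ = 0, i.e. −α(T_deep − T_surf′) + β(S_deep − S_surf) = 0.
T_surf′ = T_deep − (β/α)·ΔS = 2.2 − (7.9 × 10⁻⁴/1.8 × 10⁻⁴)·(-0.03) = 2.332 °C.
Cooling required: 6.1 − (2.332) = 3.768 °C.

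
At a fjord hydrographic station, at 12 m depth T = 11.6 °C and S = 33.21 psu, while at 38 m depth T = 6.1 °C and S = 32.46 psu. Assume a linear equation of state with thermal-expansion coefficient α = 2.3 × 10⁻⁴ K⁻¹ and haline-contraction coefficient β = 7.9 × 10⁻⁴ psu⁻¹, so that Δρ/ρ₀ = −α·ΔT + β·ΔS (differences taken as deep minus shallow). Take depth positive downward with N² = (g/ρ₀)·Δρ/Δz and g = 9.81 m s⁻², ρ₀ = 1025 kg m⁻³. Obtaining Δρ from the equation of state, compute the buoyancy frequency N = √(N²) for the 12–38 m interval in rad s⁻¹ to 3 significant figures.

ΔT = -5.5 K, ΔS = -0.75 psu (deep − shallow).
Δρ/ρ₀ = −αΔT + βΔS = 1.265 × 10⁻³ − 5.925 × 10⁻⁴ = 6.725 × 10⁻⁴, so Δρ ≈ 0.6893 kg m⁻³.
N² = (g/ρ₀)·Δρ/Δz = g·(Δρ/ρ₀)/Δz = 9.81 × 6.725 × 10⁻⁴ / 26 = 2.5374 × 10⁻⁴ s⁻².
N = √(2.5374 × 10⁻⁴) = 0.015929 rad s⁻¹ ≈ 0.0159 rad s⁻¹.

0.0159 rad s⁻¹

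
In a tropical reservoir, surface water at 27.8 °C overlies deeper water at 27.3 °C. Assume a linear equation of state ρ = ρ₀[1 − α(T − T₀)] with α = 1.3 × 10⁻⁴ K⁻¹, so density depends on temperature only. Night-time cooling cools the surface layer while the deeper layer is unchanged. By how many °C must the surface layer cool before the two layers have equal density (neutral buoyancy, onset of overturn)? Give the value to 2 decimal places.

With temperature the only control, equal density requires T_surf′ = T_deep.
T_surf′ = 27.3 °C.
Cooling required: 27.8 − 27.3 = 0.50 °C.

0.50 °C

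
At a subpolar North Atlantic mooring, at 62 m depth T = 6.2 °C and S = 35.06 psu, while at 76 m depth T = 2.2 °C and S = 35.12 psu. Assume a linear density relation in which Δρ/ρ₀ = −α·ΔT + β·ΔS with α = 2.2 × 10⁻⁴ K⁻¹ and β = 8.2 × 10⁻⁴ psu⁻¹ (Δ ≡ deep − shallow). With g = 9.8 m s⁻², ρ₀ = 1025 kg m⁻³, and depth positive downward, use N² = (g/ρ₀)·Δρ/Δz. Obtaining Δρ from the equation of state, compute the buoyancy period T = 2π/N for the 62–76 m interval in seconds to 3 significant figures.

ΔT = -4.0 K, ΔS = +0.06 psu (deep − shallow).
Δρ/ρ₀ = −αΔT + βΔS = 8.80 × 10⁻⁴ + 4.92 × 10⁻⁵ = 9.292 × 10⁻⁴, so Δρ ≈ 0.9524 kg m⁻³.
N² = (g/ρ₀)·Δρ/Δz = g·(Δρ/ρ₀)/Δz = 9.8 × 9.292 × 10⁻⁴ / 14 = 6.5044 × 10⁻⁴ s⁻².
N = √(6.5044 × 10⁻⁴) = 0.025504 rad s⁻¹ → T = 2π/N = 246.36 s ≈ 246 s.

246 s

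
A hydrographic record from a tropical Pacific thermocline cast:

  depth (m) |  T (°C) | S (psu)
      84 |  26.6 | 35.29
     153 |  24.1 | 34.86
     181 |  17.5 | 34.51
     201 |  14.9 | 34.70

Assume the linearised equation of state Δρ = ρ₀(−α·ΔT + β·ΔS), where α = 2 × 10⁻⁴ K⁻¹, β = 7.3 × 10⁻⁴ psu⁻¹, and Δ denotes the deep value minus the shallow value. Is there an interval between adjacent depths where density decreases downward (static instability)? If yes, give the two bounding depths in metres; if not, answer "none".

none

Evaluate Δρ/ρ₀ = −αΔT + βΔS across each adjacent pair:
  84–153 m: −αΔT+βΔS = −(2 × 10⁻⁴)(-2.5)+(7.3 × 10⁻⁴)(-0.43) = 1.9 × 10⁻⁴ → stable
  153–181 m: −αΔT+βΔS = −(2 × 10⁻⁴)(-6.6)+(7.3 × 10⁻⁴)(-0.35) = 1.1 × 10⁻³ → stable
  181–201 m: −αΔT+βΔS = −(2 × 10⁻⁴)(-2.6)+(7.3 × 10⁻⁴)(+0.19) = 6.6 × 10⁻⁴ → stable
Every interval has Δρ > 0: the column is stably stratified throughout.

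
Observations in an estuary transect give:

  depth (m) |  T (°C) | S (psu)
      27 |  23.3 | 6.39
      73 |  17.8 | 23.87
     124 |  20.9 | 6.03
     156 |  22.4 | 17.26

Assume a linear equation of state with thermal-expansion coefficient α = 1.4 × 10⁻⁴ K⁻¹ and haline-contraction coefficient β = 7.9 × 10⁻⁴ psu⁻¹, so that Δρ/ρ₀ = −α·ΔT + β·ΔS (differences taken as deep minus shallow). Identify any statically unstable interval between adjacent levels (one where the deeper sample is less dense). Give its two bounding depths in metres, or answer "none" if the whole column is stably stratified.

73–124 m

Evaluate Δρ/ρ₀ = −αΔT + βΔS across each adjacent pair:
  27–73 m: −αΔT+βΔS = −(1.4 × 10⁻⁴)(-5.5)+(7.9 × 10⁻⁴)(+17.48) = 0.015 → stable
  73–124 m: −αΔT+βΔS = −(1.4 × 10⁻⁴)(+3.1)+(7.9 × 10⁻⁴)(-17.84) = -0.015 → UNSTABLE
  124–156 m: −αΔT+βΔS = −(1.4 × 10⁻⁴)(+1.5)+(7.9 × 10⁻⁴)(+11.23) = 8.7 × 10⁻³ → stable
The 73–124 m interval has Δρ < 0: lighter water underlies denser water.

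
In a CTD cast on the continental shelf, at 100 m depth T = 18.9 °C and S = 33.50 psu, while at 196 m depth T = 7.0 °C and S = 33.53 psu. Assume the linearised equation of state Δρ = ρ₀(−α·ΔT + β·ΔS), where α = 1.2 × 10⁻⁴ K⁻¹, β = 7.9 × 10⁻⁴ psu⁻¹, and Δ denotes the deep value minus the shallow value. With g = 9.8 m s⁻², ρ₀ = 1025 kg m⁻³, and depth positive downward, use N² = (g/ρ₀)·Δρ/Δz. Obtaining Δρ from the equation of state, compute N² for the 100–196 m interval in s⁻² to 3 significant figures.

ΔT = -11.9 K, ΔS = +0.03 psu (deep − shallow).
Δρ/ρ₀ = −αΔT + βΔS = 1.428 × 10⁻³ + 2.37 × 10⁻⁵ = 1.4517 × 10⁻³, so Δρ ≈ 1.488 kg m⁻³.
N² = (g/ρ₀)·Δρ/Δz = g·(Δρ/ρ₀)/Δz = 9.8 × 1.4517 × 10⁻³ / 96 = 1.4819 × 10⁻⁴ s⁻² ≈ 1.48 × 10⁻⁴ s⁻².

1.48 × 10⁻⁴ s⁻²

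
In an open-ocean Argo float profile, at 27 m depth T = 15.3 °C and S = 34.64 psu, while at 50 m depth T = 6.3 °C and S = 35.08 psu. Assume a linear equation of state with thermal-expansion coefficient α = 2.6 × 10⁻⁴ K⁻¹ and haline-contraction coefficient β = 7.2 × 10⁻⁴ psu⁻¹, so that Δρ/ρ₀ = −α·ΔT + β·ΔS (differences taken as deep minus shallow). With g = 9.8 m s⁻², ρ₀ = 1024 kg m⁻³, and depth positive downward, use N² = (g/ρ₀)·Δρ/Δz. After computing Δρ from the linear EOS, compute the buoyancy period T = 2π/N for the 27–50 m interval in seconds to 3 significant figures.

187 s

ΔT = -9.0 K, ΔS = +0.44 psu (deep − shallow).
Δρ/ρ₀ = −αΔT + βΔS = 2.34 × 10⁻³ + 3.168 × 10⁻⁴ = 2.6568 × 10⁻³, so Δρ ≈ 2.721 kg m⁻³.
N² = (g/ρ₀)·Δρ/Δz = g·(Δρ/ρ₀)/Δz = 9.8 × 2.6568 × 10⁻³ / 23 = 1.1320 × 10⁻³ s⁻².
N = √(1.1320 × 10⁻³) = 0.033645 rad s⁻¹ → T = 2π/N = 186.75 s ≈ 187 s.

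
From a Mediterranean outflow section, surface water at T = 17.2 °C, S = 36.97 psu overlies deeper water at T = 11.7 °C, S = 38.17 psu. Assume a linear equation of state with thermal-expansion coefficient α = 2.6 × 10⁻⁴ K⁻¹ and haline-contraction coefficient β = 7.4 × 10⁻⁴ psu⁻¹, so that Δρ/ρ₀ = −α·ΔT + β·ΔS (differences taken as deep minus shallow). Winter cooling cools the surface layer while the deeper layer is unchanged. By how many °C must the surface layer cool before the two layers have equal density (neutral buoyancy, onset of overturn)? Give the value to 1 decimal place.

Neutral buoyancy requires Δρ = 0, i.e. −α(T_deep − T_surf′) + β(S_deep − S_surf) = 0.
T_surf′ = T_deep − (β/α)·ΔS = 11.7 − (7.4 × 10⁻⁴/2.6 × 10⁻⁴)·(+1.20) = 8.285 °C.
Cooling required: 17.2 − (8.285) = 8.915 °C.

8.9 °C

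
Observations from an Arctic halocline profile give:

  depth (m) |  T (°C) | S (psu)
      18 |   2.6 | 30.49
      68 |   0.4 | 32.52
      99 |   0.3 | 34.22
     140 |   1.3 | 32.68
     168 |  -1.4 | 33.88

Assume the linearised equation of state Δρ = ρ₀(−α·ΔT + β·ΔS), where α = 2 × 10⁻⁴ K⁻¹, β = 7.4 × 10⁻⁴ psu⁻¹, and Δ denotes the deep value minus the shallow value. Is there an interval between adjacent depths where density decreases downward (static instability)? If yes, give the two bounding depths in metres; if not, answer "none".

99–140 m

Evaluate Δρ/ρ₀ = −αΔT + βΔS across each adjacent pair:
  18–68 m: −αΔT+βΔS = −(2 × 10⁻⁴)(-2.2)+(7.4 × 10⁻⁴)(+2.03) = 1.9 × 10⁻³ → stable
  68–99 m: −αΔT+βΔS = −(2 × 10⁻⁴)(-0.1)+(7.4 × 10⁻⁴)(+1.70) = 1.3 × 10⁻³ → stable
  99–140 m: −αΔT+βΔS = −(2 × 10⁻⁴)(+1.0)+(7.4 × 10⁻⁴)(-1.54) = -1.3 × 10⁻³ → UNSTABLE
  140–168 m: −αΔT+βΔS = −(2 × 10⁻⁴)(-2.7)+(7.4 × 10⁻⁴)(+1.20) = 1.4 × 10⁻³ → stable
The 99–140 m interval has Δρ < 0: lighter water underlies denser water.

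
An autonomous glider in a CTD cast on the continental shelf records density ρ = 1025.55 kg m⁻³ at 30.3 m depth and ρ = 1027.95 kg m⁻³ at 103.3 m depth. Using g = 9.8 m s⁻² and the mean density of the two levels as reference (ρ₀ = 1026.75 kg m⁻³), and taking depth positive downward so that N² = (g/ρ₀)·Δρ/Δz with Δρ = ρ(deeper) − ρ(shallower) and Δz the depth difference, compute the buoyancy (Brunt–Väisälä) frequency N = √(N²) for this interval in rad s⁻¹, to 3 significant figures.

Δρ = 1027.95 − 1025.55 = 2.40 kg m⁻³ over Δz = 103.3 − 30.3 = 73 m.
N² = (9.8/1026.75) × (2.40/73) = 3.1380 × 10⁻⁴ s⁻².
N = √(3.1380 × 10⁻⁴) = 0.017714 rad s⁻¹ ≈ 0.0177 rad s⁻¹.

0.0177 rad s⁻¹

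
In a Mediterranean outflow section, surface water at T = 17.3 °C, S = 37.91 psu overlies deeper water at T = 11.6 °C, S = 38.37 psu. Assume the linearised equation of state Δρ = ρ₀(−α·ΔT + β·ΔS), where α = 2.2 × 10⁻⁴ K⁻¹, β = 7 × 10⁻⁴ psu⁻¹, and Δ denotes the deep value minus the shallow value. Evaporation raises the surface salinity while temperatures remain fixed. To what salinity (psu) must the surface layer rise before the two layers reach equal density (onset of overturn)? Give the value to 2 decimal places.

40.16 psu

Neutral buoyancy requires −α(T_deep − T_surf) + β(S_deep − S_surf′) = 0.
S_surf′ = S_deep − (α/β)·ΔT = 38.37 − (2.2 × 10⁻⁴/7 × 10⁻⁴)·(-5.7) = 40.1614 psu.
Increase required: 40.1614 − 37.91 = 2.2514 psu.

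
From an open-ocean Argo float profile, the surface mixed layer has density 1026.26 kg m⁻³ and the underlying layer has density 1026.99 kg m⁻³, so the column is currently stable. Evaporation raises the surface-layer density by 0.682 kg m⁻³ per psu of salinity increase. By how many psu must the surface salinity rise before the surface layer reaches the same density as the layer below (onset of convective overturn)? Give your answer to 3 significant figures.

1.07 psu

Density deficit of the surface layer: 1026.99 − 1026.26 = 0.73 kg m⁻³.
Required change = 0.73 / 0.682 = 1.07 psu.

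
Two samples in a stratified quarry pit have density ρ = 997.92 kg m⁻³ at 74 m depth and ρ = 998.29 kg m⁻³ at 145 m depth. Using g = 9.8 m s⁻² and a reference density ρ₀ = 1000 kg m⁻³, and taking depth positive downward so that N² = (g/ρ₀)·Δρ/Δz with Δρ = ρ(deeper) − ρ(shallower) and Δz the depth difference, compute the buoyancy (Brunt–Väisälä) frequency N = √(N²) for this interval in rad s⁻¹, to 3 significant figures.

7.15 × 10⁻³ rad s⁻¹

Δρ = 998.29 − 997.92 = 0.37 kg m⁻³ over Δz = 145 − 74 = 71 m.
N² = (9.8/1000) × (0.37/71) = 5.1070 × 10⁻⁵ s⁻².
N = √(5.1070 × 10⁻⁵) = 7.1463 × 10⁻³ rad s⁻¹ ≈ 7.15 × 10⁻³ rad s⁻¹.
A positive N² confirms static stability across the interval.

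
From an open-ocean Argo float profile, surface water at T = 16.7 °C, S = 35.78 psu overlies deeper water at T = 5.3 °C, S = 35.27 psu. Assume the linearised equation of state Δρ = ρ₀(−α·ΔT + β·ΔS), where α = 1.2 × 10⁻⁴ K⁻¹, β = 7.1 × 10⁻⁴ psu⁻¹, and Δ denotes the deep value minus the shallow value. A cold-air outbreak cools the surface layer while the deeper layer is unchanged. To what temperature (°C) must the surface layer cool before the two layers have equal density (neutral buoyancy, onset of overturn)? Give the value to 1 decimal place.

Neutral buoyancy requires Δρ = 0, i.e. −α(T_deep − T_surf′) + β(S_deep − S_surf) = 0.
T_surf′ = T_deep − (β/α)·ΔS = 5.3 − (7.1 × 10⁻⁴/1.2 × 10⁻⁴)·(-0.51) = 8.317 °C.
Cooling required: 16.7 − (8.317) = 8.383 °C.

8.3 °C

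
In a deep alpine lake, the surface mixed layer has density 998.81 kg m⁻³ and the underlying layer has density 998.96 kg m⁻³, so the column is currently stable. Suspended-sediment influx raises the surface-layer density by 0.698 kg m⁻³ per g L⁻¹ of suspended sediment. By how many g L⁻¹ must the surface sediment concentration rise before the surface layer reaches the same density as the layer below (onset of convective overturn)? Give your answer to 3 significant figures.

Density deficit of the surface layer: 998.96 − 998.81 = 0.15 kg m⁻³.
Required change = 0.15 / 0.698 = 0.215 g L⁻¹.

0.215 g L⁻¹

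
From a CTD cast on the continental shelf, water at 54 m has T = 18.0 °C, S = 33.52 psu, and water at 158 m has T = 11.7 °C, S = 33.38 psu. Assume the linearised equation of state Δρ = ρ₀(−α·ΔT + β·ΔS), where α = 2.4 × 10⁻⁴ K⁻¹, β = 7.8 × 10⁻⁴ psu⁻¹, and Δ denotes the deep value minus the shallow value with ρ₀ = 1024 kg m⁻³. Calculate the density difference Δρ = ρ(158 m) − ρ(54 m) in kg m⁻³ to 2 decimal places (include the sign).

+1.44 kg m⁻³

ΔT = -6.3 K, ΔS = -0.14 psu (deep − shallow).
Δρ/ρ₀ = −(2.4 × 10⁻⁴)(-6.3) + (7.8 × 10⁻⁴)(-0.14) = 1.4028 × 10⁻³.
Δρ = 1024 × (1.4028 × 10⁻³) = +1.44 kg m⁻³.
Positive Δρ: denser below, stable.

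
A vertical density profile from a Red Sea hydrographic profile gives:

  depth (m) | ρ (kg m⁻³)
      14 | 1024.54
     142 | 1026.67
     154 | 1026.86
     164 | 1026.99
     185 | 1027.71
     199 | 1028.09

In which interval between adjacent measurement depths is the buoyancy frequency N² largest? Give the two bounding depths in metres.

Compute the density gradient over each adjacent pair:
  14–142 m: Δρ/Δz = 2.13/128 = 0.017 kg m⁻⁴
  142–154 m: Δρ/Δz = 0.19/12 = 0.016 kg m⁻⁴
  154–164 m: Δρ/Δz = 0.13/10 = 0.013 kg m⁻⁴
  164–185 m: Δρ/Δz = 0.72/21 = 0.034 kg m⁻⁴
  185–199 m: Δρ/Δz = 0.38/14 = 0.027 kg m⁻⁴
The largest gradient is in the 164–185 m interval — the pycnocline.

164–185 m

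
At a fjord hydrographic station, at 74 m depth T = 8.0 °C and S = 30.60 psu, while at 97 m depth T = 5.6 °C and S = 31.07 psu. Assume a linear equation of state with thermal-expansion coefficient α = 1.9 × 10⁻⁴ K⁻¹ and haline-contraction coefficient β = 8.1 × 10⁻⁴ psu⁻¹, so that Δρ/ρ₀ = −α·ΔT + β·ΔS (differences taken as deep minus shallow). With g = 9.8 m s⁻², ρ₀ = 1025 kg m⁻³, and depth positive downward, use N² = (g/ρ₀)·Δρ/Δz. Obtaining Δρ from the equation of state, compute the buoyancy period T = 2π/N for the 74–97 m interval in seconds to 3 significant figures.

333 s

ΔT = -2.4 K, ΔS = +0.47 psu (deep − shallow).
Δρ/ρ₀ = −αΔT + βΔS = 4.56 × 10⁻⁴ + 3.807 × 10⁻⁴ = 8.367 × 10⁻⁴, so Δρ ≈ 0.8576 kg m⁻³.
N² = (g/ρ₀)·Δρ/Δz = g·(Δρ/ρ₀)/Δz = 9.8 × 8.367 × 10⁻⁴ / 23 = 3.5651 × 10⁻⁴ s⁻².
N = √(3.5651 × 10⁻⁴) = 0.018881 rad s⁻¹ → T = 2π/N = 332.78 s ≈ 333 s.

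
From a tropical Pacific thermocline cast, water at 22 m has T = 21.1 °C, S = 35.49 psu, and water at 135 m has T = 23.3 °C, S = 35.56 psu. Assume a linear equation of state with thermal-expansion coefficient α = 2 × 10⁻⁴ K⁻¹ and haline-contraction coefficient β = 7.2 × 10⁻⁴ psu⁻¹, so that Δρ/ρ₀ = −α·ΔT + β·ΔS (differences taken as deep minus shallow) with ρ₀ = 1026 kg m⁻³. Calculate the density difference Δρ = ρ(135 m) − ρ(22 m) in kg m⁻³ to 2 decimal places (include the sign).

ΔT = +2.2 K, ΔS = +0.07 psu (deep − shallow).
Δρ/ρ₀ = −(2 × 10⁻⁴)(+2.2) + (7.2 × 10⁻⁴)(+0.07) = -3.896 × 10⁻⁴.
Δρ = 1026 × (-3.896 × 10⁻⁴) = -0.40 kg m⁻³.
Negative Δρ: lighter below, statically unstable.

-0.40 kg m⁻³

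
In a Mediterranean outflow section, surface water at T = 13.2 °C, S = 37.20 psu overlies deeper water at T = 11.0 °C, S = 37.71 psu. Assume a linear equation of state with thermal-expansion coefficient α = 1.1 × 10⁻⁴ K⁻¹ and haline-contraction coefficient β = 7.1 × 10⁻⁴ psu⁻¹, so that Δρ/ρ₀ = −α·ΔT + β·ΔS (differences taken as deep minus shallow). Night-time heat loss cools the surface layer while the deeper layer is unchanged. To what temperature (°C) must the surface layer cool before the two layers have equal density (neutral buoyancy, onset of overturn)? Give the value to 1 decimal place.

Neutral buoyancy requires Δρ = 0, i.e. −α(T_deep − T_surf′) + β(S_deep − S_surf) = 0.
T_surf′ = T_deep − (β/α)·ΔS = 11.0 − (7.1 × 10⁻⁴/1.1 × 10⁻⁴)·(+0.51) = 7.708 °C.
Cooling required: 13.2 − (7.708) = 5.492 °C.

7.7 °C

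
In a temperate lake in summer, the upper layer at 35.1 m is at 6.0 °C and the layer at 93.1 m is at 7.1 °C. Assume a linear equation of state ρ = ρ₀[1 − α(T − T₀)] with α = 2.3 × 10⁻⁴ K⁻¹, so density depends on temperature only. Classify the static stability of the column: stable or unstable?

ΔT = 7.1 − 6.0 = +1.1 K, so Δρ/ρ₀ = −αΔT = -2.53 × 10⁻⁴.
Δρ/ρ₀ < 0, so Δρ < 0: deeper water is lighter → statically unstable; the column would overturn.

unstable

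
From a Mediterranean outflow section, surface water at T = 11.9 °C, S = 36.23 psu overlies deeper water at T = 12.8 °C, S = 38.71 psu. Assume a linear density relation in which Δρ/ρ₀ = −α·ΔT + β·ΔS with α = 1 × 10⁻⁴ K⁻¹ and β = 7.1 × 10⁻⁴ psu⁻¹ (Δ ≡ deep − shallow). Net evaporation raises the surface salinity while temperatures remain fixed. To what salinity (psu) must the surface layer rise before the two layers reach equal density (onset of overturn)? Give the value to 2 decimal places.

38.58 psu

Neutral buoyancy requires −α(T_deep − T_surf) + β(S_deep − S_surf′) = 0.
S_surf′ = S_deep − (α/β)·ΔT = 38.71 − (1 × 10⁻⁴/7.1 × 10⁻⁴)·(+0.9) = 38.5832 psu.
Increase required: 38.5832 − 36.23 = 2.3532 psu.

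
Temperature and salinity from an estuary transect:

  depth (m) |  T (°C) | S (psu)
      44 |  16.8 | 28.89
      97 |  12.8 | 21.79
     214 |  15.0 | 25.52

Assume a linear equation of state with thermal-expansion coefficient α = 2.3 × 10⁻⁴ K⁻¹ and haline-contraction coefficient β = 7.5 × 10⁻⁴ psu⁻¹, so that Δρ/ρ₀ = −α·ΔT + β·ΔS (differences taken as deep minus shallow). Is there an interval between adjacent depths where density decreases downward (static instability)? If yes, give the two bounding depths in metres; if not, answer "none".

Evaluate Δρ/ρ₀ = −αΔT + βΔS across each adjacent pair:
  44–97 m: −αΔT+βΔS = −(2.3 × 10⁻⁴)(-4.0)+(7.5 × 10⁻⁴)(-7.10) = -4.4 × 10⁻³ → UNSTABLE
  97–214 m: −αΔT+βΔS = −(2.3 × 10⁻⁴)(+2.2)+(7.5 × 10⁻⁴)(+3.73) = 2.3 × 10⁻³ → stable
The 44–97 m interval has Δρ < 0: lighter water underlies denser water.

44–97 m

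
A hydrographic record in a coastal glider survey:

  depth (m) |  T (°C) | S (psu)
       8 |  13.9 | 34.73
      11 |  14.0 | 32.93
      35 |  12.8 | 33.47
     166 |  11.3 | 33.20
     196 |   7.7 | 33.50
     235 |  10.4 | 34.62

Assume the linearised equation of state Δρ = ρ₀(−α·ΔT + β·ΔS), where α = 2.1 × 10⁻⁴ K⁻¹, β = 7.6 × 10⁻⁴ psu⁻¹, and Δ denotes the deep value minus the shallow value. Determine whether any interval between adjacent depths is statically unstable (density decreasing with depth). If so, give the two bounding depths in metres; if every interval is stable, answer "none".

Evaluate Δρ/ρ₀ = −αΔT + βΔS across each adjacent pair:
  8–11 m: −αΔT+βΔS = −(2.1 × 10⁻⁴)(+0.1)+(7.6 × 10⁻⁴)(-1.80) = -1.4 × 10⁻³ → UNSTABLE
  11–35 m: −αΔT+βΔS = −(2.1 × 10⁻⁴)(-1.2)+(7.6 × 10⁻⁴)(+0.54) = 6.6 × 10⁻⁴ → stable
  35–166 m: −αΔT+βΔS = −(2.1 × 10⁻⁴)(-1.5)+(7.6 × 10⁻⁴)(-0.27) = 1.1 × 10⁻⁴ → stable
  166–196 m: −αΔT+βΔS = −(2.1 × 10⁻⁴)(-3.6)+(7.6 × 10⁻⁴)(+0.30) = 9.8 × 10⁻⁴ → stable
  196–235 m: −αΔT+βΔS = −(2.1 × 10⁻⁴)(+2.7)+(7.6 × 10⁻⁴)(+1.12) = 2.8 × 10⁻⁴ → stable
The 8–11 m interval has Δρ < 0: lighter water underlies denser water.

8–11 m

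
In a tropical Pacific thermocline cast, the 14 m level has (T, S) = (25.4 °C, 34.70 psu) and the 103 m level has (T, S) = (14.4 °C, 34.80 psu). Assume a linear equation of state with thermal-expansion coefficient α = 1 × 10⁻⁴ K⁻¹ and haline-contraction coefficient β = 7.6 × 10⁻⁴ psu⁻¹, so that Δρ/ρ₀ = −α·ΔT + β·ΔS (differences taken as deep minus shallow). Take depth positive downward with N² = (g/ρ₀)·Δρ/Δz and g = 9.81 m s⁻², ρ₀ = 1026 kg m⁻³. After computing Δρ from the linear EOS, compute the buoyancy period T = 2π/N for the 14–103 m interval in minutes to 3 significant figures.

ΔT = -11.0 K, ΔS = +0.10 psu (deep − shallow).
Δρ/ρ₀ = −αΔT + βΔS = 1.10 × 10⁻³ + 7.60 × 10⁻⁵ = 1.176 × 10⁻³, so Δρ ≈ 1.207 kg m⁻³.
N² = (g/ρ₀)·Δρ/Δz = g·(Δρ/ρ₀)/Δz = 9.81 × 1.176 × 10⁻³ / 89 = 1.2962 × 10⁻⁴ s⁻².
N = √(1.2962 × 10⁻⁴) = 0.011385 rad s⁻¹ → T = 2π/N = 551.88 s = 9.1980 min ≈ 9.20 min.

9.20 min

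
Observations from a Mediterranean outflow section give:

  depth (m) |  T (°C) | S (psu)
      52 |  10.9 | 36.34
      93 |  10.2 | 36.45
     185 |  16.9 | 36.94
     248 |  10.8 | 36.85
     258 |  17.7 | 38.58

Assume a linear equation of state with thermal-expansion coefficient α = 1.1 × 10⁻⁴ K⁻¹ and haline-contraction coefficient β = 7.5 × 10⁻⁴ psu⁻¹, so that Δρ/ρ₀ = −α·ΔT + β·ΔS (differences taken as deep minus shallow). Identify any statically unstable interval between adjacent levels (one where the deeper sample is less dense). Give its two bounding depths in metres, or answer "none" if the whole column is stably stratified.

93–185 m

Evaluate Δρ/ρ₀ = −αΔT + βΔS across each adjacent pair:
  52–93 m: −αΔT+βΔS = −(1.1 × 10⁻⁴)(-0.7)+(7.5 × 10⁻⁴)(+0.11) = 1.6 × 10⁻⁴ → stable
  93–185 m: −αΔT+βΔS = −(1.1 × 10⁻⁴)(+6.7)+(7.5 × 10⁻⁴)(+0.49) = -3.7 × 10⁻⁴ → UNSTABLE
  185–248 m: −αΔT+βΔS = −(1.1 × 10⁻⁴)(-6.1)+(7.5 × 10⁻⁴)(-0.09) = 6.0 × 10⁻⁴ → stable
  248–258 m: −αΔT+βΔS = −(1.1 × 10⁻⁴)(+6.9)+(7.5 × 10⁻⁴)(+1.73) = 5.4 × 10⁻⁴ → stable
The 93–185 m interval has Δρ < 0: lighter water underlies denser water.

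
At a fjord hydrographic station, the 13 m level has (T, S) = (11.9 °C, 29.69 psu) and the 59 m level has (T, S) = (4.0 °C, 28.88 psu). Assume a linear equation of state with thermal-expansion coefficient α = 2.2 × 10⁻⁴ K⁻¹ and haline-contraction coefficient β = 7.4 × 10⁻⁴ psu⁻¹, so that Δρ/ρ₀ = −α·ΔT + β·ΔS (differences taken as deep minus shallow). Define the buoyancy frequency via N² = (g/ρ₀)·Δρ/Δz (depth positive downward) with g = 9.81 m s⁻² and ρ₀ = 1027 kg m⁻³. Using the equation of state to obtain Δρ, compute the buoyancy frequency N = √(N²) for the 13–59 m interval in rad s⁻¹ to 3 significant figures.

0.0156 rad s⁻¹

ΔT = -7.9 K, ΔS = -0.81 psu (deep − shallow).
Δρ/ρ₀ = −αΔT + βΔS = 1.738 × 10⁻³ − 5.994 × 10⁻⁴ = 1.1386 × 10⁻³, so Δρ ≈ 1.169 kg m⁻³.
N² = (g/ρ₀)·Δρ/Δz = g·(Δρ/ρ₀)/Δz = 9.81 × 1.1386 × 10⁻³ / 46 = 2.4282 × 10⁻⁴ s⁻².
N = √(2.4282 × 10⁻⁴) = 0.015583 rad s⁻¹ ≈ 0.0156 rad s⁻¹.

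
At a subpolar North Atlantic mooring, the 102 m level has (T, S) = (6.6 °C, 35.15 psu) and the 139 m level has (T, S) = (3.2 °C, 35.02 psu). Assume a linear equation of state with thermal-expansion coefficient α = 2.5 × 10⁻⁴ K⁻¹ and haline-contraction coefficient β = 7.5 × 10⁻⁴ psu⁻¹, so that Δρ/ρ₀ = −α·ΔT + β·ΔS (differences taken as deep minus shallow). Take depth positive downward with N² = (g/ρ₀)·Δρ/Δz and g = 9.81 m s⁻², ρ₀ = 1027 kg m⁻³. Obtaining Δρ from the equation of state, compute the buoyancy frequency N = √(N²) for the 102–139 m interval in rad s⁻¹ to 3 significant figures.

ΔT = -3.4 K, ΔS = -0.13 psu (deep − shallow).
Δρ/ρ₀ = −αΔT + βΔS = 8.50 × 10⁻⁴ − 9.75 × 10⁻⁵ = 7.525 × 10⁻⁴, so Δρ ≈ 0.7728 kg m⁻³.
N² = (g/ρ₀)·Δρ/Δz = g·(Δρ/ρ₀)/Δz = 9.81 × 7.525 × 10⁻⁴ / 37 = 1.9951 × 10⁻⁴ s⁻².
N = √(1.9951 × 10⁻⁴) = 0.014125 rad s⁻¹ ≈ 0.0141 rad s⁻¹.

0.0141 rad s⁻¹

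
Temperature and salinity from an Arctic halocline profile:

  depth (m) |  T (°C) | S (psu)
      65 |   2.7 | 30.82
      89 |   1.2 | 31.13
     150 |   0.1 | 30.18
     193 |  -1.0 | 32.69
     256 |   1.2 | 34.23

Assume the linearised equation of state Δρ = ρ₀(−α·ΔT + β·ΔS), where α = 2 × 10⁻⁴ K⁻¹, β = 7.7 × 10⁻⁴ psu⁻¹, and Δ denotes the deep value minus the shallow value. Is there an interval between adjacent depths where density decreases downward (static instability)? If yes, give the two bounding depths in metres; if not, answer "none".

89–150 m

Evaluate Δρ/ρ₀ = −αΔT + βΔS across each adjacent pair:
  65–89 m: −αΔT+βΔS = −(2 × 10⁻⁴)(-1.5)+(7.7 × 10⁻⁴)(+0.31) = 5.4 × 10⁻⁴ → stable
  89–150 m: −αΔT+βΔS = −(2 × 10⁻⁴)(-1.1)+(7.7 × 10⁻⁴)(-0.95) = -5.1 × 10⁻⁴ → UNSTABLE
  150–193 m: −αΔT+βΔS = −(2 × 10⁻⁴)(-1.1)+(7.7 × 10⁻⁴)(+2.51) = 2.2 × 10⁻³ → stable
  193–256 m: −αΔT+βΔS = −(2 × 10⁻⁴)(+2.2)+(7.7 × 10⁻⁴)(+1.54) = 7.5 × 10⁻⁴ → stable
The 89–150 m interval has Δρ < 0: lighter water underlies denser water.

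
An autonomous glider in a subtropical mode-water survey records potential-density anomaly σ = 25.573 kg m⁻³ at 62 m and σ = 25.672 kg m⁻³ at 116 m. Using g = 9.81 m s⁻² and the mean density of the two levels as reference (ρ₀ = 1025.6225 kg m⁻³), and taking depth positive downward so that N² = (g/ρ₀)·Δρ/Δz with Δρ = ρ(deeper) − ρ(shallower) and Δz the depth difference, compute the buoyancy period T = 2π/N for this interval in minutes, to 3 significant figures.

Δρ = 1025.672 − 1025.573 = 0.099 kg m⁻³ over Δz = 116 − 62 = 54 m.
N² = (9.81/1025.6225) × (0.099/54) = 1.7536 × 10⁻⁵ s⁻².
N = √(1.7536 × 10⁻⁵) = 4.1876 × 10⁻³ rad s⁻¹, so T = 2π/N = 1.5004 × 10³ s = 25.007 min ≈ 25.0 min.

25.0 min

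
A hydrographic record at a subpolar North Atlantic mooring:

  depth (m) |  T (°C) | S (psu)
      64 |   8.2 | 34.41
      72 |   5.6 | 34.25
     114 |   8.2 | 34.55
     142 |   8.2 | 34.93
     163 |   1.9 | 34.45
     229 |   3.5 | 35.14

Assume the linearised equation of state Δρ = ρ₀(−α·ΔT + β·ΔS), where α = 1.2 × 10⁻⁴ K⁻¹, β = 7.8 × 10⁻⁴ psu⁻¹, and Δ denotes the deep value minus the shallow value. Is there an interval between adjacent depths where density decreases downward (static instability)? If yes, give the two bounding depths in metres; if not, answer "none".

72–114 m

Evaluate Δρ/ρ₀ = −αΔT + βΔS across each adjacent pair:
  64–72 m: −αΔT+βΔS = −(1.2 × 10⁻⁴)(-2.6)+(7.8 × 10⁻⁴)(-0.16) = 1.9 × 10⁻⁴ → stable
  72–114 m: −αΔT+βΔS = −(1.2 × 10⁻⁴)(+2.6)+(7.8 × 10⁻⁴)(+0.30) = -7.8 × 10⁻⁵ → UNSTABLE
  114–142 m: −αΔT+βΔS = −(1.2 × 10⁻⁴)(+0.0)+(7.8 × 10⁻⁴)(+0.38) = 3.0 × 10⁻⁴ → stable
  142–163 m: −αΔT+βΔS = −(1.2 × 10⁻⁴)(-6.3)+(7.8 × 10⁻⁴)(-0.48) = 3.8 × 10⁻⁴ → stable
  163–229 m: −αΔT+βΔS = −(1.2 × 10⁻⁴)(+1.6)+(7.8 × 10⁻⁴)(+0.69) = 3.5 × 10⁻⁴ → stable
The 72–114 m interval has Δρ < 0: lighter water underlies denser water.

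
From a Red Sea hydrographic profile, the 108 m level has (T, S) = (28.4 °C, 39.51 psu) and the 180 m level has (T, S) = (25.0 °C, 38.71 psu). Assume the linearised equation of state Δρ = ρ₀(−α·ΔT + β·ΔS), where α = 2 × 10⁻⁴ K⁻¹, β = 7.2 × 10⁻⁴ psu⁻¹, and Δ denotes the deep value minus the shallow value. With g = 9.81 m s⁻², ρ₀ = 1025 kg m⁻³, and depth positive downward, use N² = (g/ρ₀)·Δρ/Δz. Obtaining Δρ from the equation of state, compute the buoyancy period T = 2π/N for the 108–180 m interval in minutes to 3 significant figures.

27.8 min

ΔT = -3.4 K, ΔS = -0.80 psu (deep − shallow).
Δρ/ρ₀ = −αΔT + βΔS = 6.80 × 10⁻⁴ − 5.76 × 10⁻⁴ = 1.04 × 10⁻⁴, so Δρ ≈ 0.1066 kg m⁻³.
N² = (g/ρ₀)·Δρ/Δz = g·(Δρ/ρ₀)/Δz = 9.81 × 1.04 × 10⁻⁴ / 72 = 1.4170 × 10⁻⁵ s⁻².
N = √(1.4170 × 10⁻⁵) = 3.7643 × 10⁻³ rad s⁻¹ → T = 2π/N = 1.6692 × 10³ s = 27.820 min ≈ 27.8 min.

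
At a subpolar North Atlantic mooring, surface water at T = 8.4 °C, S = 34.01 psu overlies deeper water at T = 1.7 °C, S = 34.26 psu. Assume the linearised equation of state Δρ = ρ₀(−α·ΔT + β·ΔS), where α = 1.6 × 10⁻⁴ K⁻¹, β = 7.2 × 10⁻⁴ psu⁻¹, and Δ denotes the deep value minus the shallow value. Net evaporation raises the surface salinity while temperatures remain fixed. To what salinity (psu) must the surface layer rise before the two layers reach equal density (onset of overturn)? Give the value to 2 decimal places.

35.75 psu

Neutral buoyancy requires −α(T_deep − T_surf) + β(S_deep − S_surf′) = 0.
S_surf′ = S_deep − (α/β)·ΔT = 34.26 − (1.6 × 10⁻⁴/7.2 × 10⁻⁴)·(-6.7) = 35.7489 psu.
Increase required: 35.7489 − 34.01 = 1.7389 psu.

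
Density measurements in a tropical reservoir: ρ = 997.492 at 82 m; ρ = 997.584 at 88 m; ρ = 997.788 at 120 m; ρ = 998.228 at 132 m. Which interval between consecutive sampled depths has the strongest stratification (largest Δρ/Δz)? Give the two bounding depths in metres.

120–132 m

Compute the density gradient over each adjacent pair:
  82–88 m: Δρ/Δz = 0.092/6 = 0.015 kg m⁻⁴
  88–120 m: Δρ/Δz = 0.204/32 = 6.4 × 10⁻³ kg m⁻⁴
  120–132 m: Δρ/Δz = 0.440/12 = 0.037 kg m⁻⁴
The largest gradient is in the 120–132 m interval — the pycnocline.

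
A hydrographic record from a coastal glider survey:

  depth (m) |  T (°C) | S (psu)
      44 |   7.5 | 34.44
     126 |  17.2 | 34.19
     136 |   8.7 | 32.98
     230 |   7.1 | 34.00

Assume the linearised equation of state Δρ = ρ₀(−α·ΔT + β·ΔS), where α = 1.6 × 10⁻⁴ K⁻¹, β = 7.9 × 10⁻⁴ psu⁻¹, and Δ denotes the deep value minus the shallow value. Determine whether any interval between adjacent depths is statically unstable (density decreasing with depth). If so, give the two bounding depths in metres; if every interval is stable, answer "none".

44–126 m

Evaluate Δρ/ρ₀ = −αΔT + βΔS across each adjacent pair:
  44–126 m: −αΔT+βΔS = −(1.6 × 10⁻⁴)(+9.7)+(7.9 × 10⁻⁴)(-0.25) = -1.7 × 10⁻³ → UNSTABLE
  126–136 m: −αΔT+βΔS = −(1.6 × 10⁻⁴)(-8.5)+(7.9 × 10⁻⁴)(-1.21) = 4.0 × 10⁻⁴ → stable
  136–230 m: −αΔT+βΔS = −(1.6 × 10⁻⁴)(-1.6)+(7.9 × 10⁻⁴)(+1.02) = 1.1 × 10⁻³ → stable
The 44–126 m interval has Δρ < 0: lighter water underlies denser water.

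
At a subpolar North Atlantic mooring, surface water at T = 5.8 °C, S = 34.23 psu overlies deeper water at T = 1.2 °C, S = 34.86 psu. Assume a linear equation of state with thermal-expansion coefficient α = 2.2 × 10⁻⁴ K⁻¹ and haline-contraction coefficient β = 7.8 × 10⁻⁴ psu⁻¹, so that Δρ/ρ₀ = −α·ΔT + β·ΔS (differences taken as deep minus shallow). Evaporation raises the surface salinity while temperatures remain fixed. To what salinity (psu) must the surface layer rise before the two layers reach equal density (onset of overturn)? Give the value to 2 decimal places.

Neutral buoyancy requires −α(T_deep − T_surf) + β(S_deep − S_surf′) = 0.
S_surf′ = S_deep − (α/β)·ΔT = 34.86 − (2.2 × 10⁻⁴/7.8 × 10⁻⁴)·(-4.6) = 36.1574 psu.
Increase required: 36.1574 − 34.23 = 1.9274 psu.

36.16 psu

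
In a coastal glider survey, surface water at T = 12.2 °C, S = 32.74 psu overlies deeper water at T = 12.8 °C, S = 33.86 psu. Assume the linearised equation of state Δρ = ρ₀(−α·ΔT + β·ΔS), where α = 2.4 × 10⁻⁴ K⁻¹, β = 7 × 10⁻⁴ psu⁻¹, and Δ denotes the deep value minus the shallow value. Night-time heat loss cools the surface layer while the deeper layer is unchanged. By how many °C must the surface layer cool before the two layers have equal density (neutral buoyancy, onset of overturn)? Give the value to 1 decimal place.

2.7 °C

Neutral buoyancy requires Δρ = 0, i.e. −α(T_deep − T_surf′) + β(S_deep − S_surf) = 0.
T_surf′ = T_deep − (β/α)·ΔS = 12.8 − (7 × 10⁻⁴/2.4 × 10⁻⁴)·(+1.12) = 9.533 °C.
Cooling required: 12.2 − (9.533) = 2.667 °C.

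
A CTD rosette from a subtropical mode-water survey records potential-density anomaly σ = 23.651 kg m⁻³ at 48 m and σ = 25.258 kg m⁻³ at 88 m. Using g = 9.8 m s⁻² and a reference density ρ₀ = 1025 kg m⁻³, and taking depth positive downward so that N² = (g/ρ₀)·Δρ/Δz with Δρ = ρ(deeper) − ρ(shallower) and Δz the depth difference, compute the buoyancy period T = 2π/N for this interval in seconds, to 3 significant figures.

Δρ = 1025.258 − 1023.651 = 1.607 kg m⁻³ over Δz = 88 − 48 = 40 m.
N² = (9.8/1025) × (1.607/40) = 3.8411 × 10⁻⁴ s⁻².
N = √(3.8411 × 10⁻⁴) = 0.019599 rad s⁻¹, so T = 2π/N = 320.59 s ≈ 321 s.

321 s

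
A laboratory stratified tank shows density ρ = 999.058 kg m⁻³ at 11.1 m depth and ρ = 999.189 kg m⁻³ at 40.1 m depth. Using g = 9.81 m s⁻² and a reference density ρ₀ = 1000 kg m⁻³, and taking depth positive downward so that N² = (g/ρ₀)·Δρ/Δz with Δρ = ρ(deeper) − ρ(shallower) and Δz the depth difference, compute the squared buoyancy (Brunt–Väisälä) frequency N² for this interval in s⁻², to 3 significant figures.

Δρ = 999.189 − 999.058 = 0.131 kg m⁻³ over Δz = 40.1 − 11.1 = 29 m.
N² = (9.81/1000) × (0.131/29) = 4.4314 × 10⁻⁵ s⁻² ≈ 4.43 × 10⁻⁵ s⁻².

4.43 × 10⁻⁵ s⁻²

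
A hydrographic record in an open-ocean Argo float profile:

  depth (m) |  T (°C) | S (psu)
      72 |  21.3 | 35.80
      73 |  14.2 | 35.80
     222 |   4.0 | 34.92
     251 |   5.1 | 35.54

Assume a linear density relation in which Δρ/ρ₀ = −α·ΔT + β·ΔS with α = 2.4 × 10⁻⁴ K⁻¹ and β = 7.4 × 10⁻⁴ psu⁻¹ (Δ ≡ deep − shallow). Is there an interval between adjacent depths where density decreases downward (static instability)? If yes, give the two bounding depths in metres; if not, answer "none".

none

Evaluate Δρ/ρ₀ = −αΔT + βΔS across each adjacent pair:
  72–73 m: −αΔT+βΔS = −(2.4 × 10⁻⁴)(-7.1)+(7.4 × 10⁻⁴)(+0.00) = 1.7 × 10⁻³ → stable
  73–222 m: −αΔT+βΔS = −(2.4 × 10⁻⁴)(-10.2)+(7.4 × 10⁻⁴)(-0.88) = 1.8 × 10⁻³ → stable
  222–251 m: −αΔT+βΔS = −(2.4 × 10⁻⁴)(+1.1)+(7.4 × 10⁻⁴)(+0.62) = 1.9 × 10⁻⁴ → stable
Every interval has Δρ > 0: the column is stably stratified throughout.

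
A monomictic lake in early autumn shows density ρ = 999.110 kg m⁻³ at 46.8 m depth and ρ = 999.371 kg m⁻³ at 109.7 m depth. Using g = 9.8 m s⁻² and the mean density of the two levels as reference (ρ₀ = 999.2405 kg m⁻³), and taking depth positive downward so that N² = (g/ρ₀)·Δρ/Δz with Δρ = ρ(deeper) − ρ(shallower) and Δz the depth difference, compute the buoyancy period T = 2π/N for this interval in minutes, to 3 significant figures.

16.4 min

Δρ = 999.371 − 999.110 = 0.261 kg m⁻³ over Δz = 109.7 − 46.8 = 62.9 m.
N² = (9.8/999.2405) × (0.261/62.9) = 4.0695 × 10⁻⁵ s⁻².
N = √(4.0695 × 10⁻⁵) = 6.3793 × 10⁻³ rad s⁻¹, so T = 2π/N = 984.93 s = 16.415 min ≈ 16.4 min.
A positive N² confirms static stability across the interval.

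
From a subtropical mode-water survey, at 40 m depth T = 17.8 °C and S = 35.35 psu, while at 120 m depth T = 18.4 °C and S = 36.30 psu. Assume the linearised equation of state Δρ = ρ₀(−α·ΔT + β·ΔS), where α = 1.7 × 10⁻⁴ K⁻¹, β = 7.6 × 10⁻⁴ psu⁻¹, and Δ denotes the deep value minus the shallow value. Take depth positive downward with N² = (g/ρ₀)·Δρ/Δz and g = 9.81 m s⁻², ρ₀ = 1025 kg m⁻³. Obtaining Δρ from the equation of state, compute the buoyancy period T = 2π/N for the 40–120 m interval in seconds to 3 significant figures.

ΔT = +0.6 K, ΔS = +0.95 psu (deep − shallow).
Δρ/ρ₀ = −αΔT + βΔS = -1.02 × 10⁻⁴ + 7.22 × 10⁻⁴ = 6.20 × 10⁻⁴, so Δρ ≈ 0.6355 kg m⁻³.
N² = (g/ρ₀)·Δρ/Δz = g·(Δρ/ρ₀)/Δz = 9.81 × 6.20 × 10⁻⁴ / 80 = 7.6028 × 10⁻⁵ s⁻².
N = √(7.6028 × 10⁻⁵) = 8.7194 × 10⁻³ rad s⁻¹ → T = 2π/N = 720.60 s ≈ 721 s.

721 s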